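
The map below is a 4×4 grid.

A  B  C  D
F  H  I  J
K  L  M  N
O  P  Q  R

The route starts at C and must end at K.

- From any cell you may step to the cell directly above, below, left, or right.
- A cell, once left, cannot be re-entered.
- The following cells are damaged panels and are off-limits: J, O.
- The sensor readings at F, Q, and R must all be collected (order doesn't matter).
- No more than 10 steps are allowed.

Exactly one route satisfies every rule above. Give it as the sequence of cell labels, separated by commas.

C, I, M, N, R, Q, P, L, H, F, K

Any route must reach F, Q, and R and still end at K within 10 moves, so the order of the required stops is forced.
Route from C: down 2 to M, right 1 to N, down 1 to R, left 2 to P, up 2 to H, left 1 to F, down 1 to K — 10 moves in all.
Check: all required cells visited; 10 ≤ 10 moves.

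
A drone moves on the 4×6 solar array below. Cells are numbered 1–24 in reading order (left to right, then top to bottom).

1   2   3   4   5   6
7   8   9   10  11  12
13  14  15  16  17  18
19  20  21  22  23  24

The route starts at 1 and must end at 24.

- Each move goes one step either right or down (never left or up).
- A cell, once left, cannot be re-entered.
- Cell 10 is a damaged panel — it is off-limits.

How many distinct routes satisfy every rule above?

A right/down-only route from 1 to 24 makes exactly 3 down-moves and 5 right-moves in some order.
With no other constraints that would be C(8,3) = 56 routes.
Subtract routes through each blocked cell (inclusion–exclusion for overlaps): − through 10: 24 → 32.
That gives 32 routes.

32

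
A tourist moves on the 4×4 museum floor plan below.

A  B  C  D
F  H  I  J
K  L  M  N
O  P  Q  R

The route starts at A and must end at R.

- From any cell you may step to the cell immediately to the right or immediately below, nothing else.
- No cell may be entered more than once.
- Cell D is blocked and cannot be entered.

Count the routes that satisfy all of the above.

19

A right/down-only route from A to R makes exactly 3 down-moves and 3 right-moves in some order.
With no other constraints that would be C(6,3) = 20 routes.
Subtract routes through each blocked cell (inclusion–exclusion for overlaps): − through D: 1 → 19.
That gives 19 routes.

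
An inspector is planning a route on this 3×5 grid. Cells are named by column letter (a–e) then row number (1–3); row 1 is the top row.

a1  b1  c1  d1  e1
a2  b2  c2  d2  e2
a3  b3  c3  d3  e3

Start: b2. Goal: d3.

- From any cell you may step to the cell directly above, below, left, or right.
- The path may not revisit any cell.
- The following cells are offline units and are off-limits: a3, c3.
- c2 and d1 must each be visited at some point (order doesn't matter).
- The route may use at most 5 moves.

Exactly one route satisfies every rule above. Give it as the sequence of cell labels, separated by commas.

b2, c2, c1, d1, d2, d3

The 5-move cap with required stops at c2, d1 leaves no slack for detours.
Route from b2: right to c2, up to c1, right to d1, 2× down (reaching d3) — 5 moves in all.
Check: all required cells visited; 5 ≤ 5 moves.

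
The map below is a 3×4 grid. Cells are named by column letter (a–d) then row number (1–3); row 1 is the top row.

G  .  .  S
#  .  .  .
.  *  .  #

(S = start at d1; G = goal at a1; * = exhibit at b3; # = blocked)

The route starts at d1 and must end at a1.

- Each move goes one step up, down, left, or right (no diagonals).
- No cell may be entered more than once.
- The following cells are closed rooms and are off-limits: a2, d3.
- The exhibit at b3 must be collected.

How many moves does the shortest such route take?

7

Any route passes through b3 somewhere between d1 and a1. Summing Manhattan distances along the two legs (d1 → b3 → a1) gives a lower bound of 4 + 3 = 7 moves.
A route of 7 moves achieves this: d1 → d2 → c2 → c3 → b3 → b2 → b1 → a1.
Since 7 matches the lower bound, it is optimal.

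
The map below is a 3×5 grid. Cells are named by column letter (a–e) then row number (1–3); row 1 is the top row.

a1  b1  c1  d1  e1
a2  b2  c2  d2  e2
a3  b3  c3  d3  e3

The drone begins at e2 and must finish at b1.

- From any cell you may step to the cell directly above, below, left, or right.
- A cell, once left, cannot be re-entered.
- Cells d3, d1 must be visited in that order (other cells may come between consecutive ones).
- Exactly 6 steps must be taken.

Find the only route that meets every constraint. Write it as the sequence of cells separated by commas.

e2, e3, d3, d2, d1, c1, b1

The waypoints must appear in the order d3, d1, with no cell reused.
Route from e2: down to e3, left to d3, 2× up (reaching d1), 2× left (reaching b1) — 6 moves in all.
Check: order respected (d3 at step 2, d1 at step 4); 6 moves as required.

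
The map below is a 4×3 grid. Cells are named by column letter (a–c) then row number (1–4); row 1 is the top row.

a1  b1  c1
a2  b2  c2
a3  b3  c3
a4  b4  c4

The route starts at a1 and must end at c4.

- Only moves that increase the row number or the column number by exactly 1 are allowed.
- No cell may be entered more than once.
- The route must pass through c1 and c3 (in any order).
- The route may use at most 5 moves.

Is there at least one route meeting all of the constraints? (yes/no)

yes

One route that works: a1 → b1 → c1 → c2 → c3 → c4.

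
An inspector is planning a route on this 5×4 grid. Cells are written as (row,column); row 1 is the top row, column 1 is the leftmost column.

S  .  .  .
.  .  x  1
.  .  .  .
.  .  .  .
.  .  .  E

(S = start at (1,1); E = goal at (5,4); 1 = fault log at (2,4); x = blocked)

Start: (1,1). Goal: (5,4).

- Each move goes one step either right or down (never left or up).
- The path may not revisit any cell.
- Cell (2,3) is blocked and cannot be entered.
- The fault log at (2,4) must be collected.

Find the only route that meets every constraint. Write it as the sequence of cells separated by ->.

(1,1) -> (1,2) -> (1,3) -> (1,4) -> (2,4) -> (3,4) -> (4,4) -> (5,4)

Moves only go right or down, so the column and row indices never decrease.
Route from (1,1): right 3 to (1,4), down 4 to (5,4) — 7 moves in all.
Check: all required cells visited.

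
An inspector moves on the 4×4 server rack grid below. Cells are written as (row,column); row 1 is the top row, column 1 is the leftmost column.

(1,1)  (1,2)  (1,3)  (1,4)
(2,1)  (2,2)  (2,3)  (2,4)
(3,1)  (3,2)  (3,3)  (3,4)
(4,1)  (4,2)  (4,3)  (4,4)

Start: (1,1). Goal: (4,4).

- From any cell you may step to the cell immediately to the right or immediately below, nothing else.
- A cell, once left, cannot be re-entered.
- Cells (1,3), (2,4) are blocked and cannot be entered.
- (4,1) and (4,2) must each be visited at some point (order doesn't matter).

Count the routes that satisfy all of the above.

A right/down-only route from (1,1) to (4,4) makes exactly 3 down-moves and 3 right-moves in some order.
With no other constraints that would be C(6,3) = 20 routes.
A monotone route can only reach the required cells in the order (4,1), (4,2), so split there and multiply the segment counts (each segment already excludes blocked cells): (1,1)→(4,1): 1; (4,1)→(4,2): 1; (4,2)→(4,4): 1; product = 1.
That gives 1 route.

1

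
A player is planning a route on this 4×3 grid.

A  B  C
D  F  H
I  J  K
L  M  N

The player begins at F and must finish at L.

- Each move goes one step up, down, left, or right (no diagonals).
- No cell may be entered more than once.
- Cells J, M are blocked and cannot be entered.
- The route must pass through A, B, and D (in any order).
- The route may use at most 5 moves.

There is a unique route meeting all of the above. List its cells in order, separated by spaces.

F B A D I L

The 5-move cap with required stops at A, B, D leaves no slack for detours.
Route from F: up to B, left to A, 3× down (reaching L) — 5 moves in all.
Check: all required cells visited; 5 ≤ 5 moves.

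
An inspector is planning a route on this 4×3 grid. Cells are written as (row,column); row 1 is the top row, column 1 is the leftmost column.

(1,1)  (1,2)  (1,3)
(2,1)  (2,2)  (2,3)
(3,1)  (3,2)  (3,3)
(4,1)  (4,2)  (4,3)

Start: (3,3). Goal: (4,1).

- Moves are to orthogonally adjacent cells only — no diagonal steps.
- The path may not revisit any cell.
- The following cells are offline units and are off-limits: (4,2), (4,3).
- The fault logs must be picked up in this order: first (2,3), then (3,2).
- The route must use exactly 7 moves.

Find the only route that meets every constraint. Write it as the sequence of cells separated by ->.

(3,3) -> (2,3) -> (1,3) -> (1,2) -> (2,2) -> (3,2) -> (3,1) -> (4,1)

The waypoints must appear in the order (2,3), (3,2), with no cell reused.
Route from (3,3): up 2 to (1,3), left 1 to (1,2), down 2 to (3,2), left 1 to (3,1), down 1 to (4,1) — 7 moves in all.
Check: order respected ((2,3) at step 1, (3,2) at step 5); 7 moves as required.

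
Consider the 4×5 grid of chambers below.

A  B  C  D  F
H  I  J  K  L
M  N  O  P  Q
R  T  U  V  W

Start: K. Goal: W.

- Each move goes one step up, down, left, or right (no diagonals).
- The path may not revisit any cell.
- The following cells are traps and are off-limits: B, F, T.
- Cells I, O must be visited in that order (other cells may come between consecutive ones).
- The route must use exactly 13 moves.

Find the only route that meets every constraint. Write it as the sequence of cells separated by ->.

The waypoints must appear in the order I, O, with no cell reused.
Route from K: up 1 to D, left 1 to C, down 1 to J, left 2 to H, down 1 to M, right 2 to O, down 1 to U, right 1 to V, up 1 to P, right 1 to Q, down 1 to W — 13 moves in all.
Check: order respected (I at step 4, O at step 8); 13 moves as required.

K -> D -> C -> J -> I -> H -> M -> N -> O -> U -> V -> P -> Q -> W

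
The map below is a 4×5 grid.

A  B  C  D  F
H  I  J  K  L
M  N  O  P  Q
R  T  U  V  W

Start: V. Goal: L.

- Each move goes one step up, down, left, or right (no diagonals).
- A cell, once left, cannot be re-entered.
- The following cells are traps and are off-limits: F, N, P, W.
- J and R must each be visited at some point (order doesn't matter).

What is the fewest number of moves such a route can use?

Any route passes through J and R in some order between V and L. Summing Manhattan distances along each leg and taking the cheapest ordering (V → R → J → L) gives a lower bound of 3 + 4 + 2 = 9 moves.
A route of 9 moves achieves this: V → U → T → R → M → H → I → J → K → L.
Since 9 matches the lower bound, it is optimal.

9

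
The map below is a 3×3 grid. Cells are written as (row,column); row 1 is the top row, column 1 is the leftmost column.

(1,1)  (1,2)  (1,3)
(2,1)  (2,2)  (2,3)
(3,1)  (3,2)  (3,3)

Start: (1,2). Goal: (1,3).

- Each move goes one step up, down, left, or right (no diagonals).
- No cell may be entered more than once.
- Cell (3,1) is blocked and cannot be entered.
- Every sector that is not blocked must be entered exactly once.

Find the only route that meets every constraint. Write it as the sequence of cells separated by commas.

(1,2), (1,1), (2,1), (2,2), (3,2), (3,3), (2,3), (1,3)

Need to visit all 8 open cells exactly once, starting at (1,2) and ending at (1,3).
Cell (2,1) has only two open neighbours ((1,1) and (2,2)), so the path must pass straight through it: one of those is the cell it's entered from and the other is where it exits.
Route from (1,2): left 1 to (1,1), down 1 to (2,1), right 1 to (2,2), down 1 to (3,2), right 1 to (3,3), up 2 to (1,3) — 7 moves in all.
Check: all 8 open cells covered.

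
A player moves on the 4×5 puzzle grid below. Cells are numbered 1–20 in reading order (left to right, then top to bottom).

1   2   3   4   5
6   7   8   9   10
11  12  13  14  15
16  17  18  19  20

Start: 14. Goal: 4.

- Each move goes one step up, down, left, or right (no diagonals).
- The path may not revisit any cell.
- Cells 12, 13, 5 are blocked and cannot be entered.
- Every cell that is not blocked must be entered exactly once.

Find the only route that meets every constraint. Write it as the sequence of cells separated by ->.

14 -> 9 -> 10 -> 15 -> 20 -> 19 -> 18 -> 17 -> 16 -> 11 -> 6 -> 1 -> 2 -> 7 -> 8 -> 3 -> 4

Need to visit all 17 open cells exactly once, starting at 14 and ending at 4.
Cell 16 has only two open neighbours (11 and 17), so the path must pass straight through it: one of those is the cell it's entered from and the other is where it exits.
Route from 14: up 1 to 9, right 1 to 10, down 2 to 20, left 4 to 16, up 3 to 1, right 1 to 2, down 1 to 7, right 1 to 8, up 1 to 3, right 1 to 4 — 16 moves in all.
Check: all 17 open cells covered.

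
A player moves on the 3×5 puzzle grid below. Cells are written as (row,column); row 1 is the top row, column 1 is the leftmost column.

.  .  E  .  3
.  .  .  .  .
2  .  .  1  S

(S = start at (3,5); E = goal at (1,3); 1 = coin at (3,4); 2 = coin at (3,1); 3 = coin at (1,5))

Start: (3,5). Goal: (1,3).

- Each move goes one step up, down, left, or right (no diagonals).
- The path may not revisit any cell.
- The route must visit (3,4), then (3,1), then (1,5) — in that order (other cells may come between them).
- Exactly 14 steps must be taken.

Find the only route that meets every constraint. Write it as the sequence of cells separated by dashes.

The waypoints must appear in the order (3,4), (3,1), (1,5), with no cell reused.
Route from (3,5): 4× left (reaching (3,1)), 2× up (reaching (1,1)), right to (1,2), down to (2,2), 3× right (reaching (2,5)), up to (1,5), 2× left (reaching (1,3)) — 14 moves in all.
Check: order respected (1 at step 1, 2 at step 4, 3 at step 12); 14 moves as required.

(3,5) - (3,4) - (3,3) - (3,2) - (3,1) - (2,1) - (1,1) - (1,2) - (2,2) - (2,3) - (2,4) - (2,5) - (1,5) - (1,4) - (1,3)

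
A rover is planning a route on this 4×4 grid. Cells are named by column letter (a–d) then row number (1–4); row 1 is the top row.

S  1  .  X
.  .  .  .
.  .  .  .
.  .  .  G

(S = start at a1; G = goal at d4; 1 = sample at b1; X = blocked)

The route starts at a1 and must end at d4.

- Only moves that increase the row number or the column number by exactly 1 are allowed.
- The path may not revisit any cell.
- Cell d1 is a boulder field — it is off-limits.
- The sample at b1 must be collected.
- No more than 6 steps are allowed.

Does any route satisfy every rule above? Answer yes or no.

One route that works: a1 → b1 → b2 → b3 → b4 → c4 → d4.

yes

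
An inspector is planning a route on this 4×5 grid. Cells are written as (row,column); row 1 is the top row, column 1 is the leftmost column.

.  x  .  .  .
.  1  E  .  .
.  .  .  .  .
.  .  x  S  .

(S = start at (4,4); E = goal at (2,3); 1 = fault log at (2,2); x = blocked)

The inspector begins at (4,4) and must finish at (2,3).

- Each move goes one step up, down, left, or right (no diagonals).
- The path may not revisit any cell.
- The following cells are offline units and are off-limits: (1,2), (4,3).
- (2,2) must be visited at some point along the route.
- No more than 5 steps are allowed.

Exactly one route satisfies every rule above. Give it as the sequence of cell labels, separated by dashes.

Any route must reach (2,2) and still end at (2,3) within 5 moves, so the order of the required stops is forced.
Route from (4,4): up 1 to (3,4), left 2 to (3,2), up 1 to (2,2), right 1 to (2,3) — 5 moves in all.
Check: all required cells visited; 5 ≤ 5 moves.

(4,4) - (3,4) - (3,3) - (3,2) - (2,2) - (2,3)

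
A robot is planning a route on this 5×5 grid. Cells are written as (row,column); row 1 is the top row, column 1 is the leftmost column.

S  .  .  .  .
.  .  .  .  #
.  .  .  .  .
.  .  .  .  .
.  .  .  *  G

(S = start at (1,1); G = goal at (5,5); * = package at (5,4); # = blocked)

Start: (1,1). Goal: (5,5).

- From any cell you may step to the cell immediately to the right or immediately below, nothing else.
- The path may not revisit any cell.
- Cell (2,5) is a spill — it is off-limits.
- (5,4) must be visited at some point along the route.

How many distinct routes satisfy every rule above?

35

A right/down-only route from (1,1) to (5,5) makes exactly 4 down-moves and 4 right-moves in some order.
With no other constraints that would be C(8,4) = 70 routes.
Split at (5,4) and multiply the segment counts (each segment already excludes blocked cells): (1,1)→(5,4): 35; (5,4)→(5,5): 1; product = 35.
That gives 35 routes.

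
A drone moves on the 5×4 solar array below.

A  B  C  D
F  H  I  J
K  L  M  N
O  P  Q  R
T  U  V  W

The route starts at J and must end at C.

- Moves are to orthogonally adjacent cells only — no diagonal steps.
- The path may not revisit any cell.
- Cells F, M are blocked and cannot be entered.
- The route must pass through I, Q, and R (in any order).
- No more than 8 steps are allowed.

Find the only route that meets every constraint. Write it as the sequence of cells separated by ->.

The 8-move cap with required stops at I, Q, R leaves no slack for detours.
Route from J: 2× down (reaching R), 2× left (reaching P), 2× up (reaching H), right to I, up to C — 8 moves in all.
Check: all required cells visited; 8 ≤ 8 moves.

J -> N -> R -> Q -> P -> L -> H -> I -> C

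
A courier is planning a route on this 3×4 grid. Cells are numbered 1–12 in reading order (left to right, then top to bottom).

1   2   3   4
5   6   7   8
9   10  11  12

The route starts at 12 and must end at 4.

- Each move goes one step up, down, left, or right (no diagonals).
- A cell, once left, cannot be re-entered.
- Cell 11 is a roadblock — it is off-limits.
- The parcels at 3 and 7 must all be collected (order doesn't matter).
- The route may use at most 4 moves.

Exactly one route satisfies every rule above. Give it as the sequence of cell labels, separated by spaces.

12 8 7 3 4

The 4-move cap with required stops at 3, 7 leaves no slack for detours.
Route from 12: up to 8, left to 7, up to 3, right to 4 — 4 moves in all.
Check: all required cells visited; 4 ≤ 4 moves.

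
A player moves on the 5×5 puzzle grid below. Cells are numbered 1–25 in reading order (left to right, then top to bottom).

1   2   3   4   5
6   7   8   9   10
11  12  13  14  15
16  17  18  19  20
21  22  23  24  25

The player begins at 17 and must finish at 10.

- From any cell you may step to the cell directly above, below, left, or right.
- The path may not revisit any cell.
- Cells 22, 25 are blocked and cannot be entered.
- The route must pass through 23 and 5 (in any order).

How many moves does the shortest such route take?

9

Any route passes through 23 and 5 in some order between 17 and 10. Summing Manhattan distances along each leg and taking the cheapest ordering (17 → 23 → 5 → 10) gives a lower bound of 2 + 6 + 1 = 9 moves.
A route of 9 moves achieves this: 17 → 18 → 23 → 24 → 19 → 14 → 9 → 4 → 5 → 10.
Since 9 matches the lower bound, it is optimal.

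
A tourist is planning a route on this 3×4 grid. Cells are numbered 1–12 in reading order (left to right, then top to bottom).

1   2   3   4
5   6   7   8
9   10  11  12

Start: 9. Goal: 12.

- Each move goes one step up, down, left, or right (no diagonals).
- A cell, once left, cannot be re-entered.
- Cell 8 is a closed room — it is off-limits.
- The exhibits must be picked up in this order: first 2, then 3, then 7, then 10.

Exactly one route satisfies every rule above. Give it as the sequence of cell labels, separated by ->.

9 -> 5 -> 1 -> 2 -> 3 -> 7 -> 6 -> 10 -> 11 -> 12

The waypoints must appear in the order 2, 3, 7, 10, with no cell reused.
Route from 9: 2× up (reaching 1), 2× right (reaching 3), down to 7, left to 6, down to 10, 2× right (reaching 12) — 9 moves in all.
Check: order respected (2 at step 3, 3 at step 4, 7 at step 5, 10 at step 7).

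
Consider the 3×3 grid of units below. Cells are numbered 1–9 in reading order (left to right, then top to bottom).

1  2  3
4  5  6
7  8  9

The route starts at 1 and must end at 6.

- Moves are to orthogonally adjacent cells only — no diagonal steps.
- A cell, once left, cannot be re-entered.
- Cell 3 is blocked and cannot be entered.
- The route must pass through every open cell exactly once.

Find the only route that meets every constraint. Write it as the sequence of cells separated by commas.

1, 2, 5, 4, 7, 8, 9, 6

Need to visit all 8 open cells exactly once, starting at 1 and ending at 6.
Route from 1: right to 2, down to 5, left to 4, down to 7, 2× right (reaching 9), up to 6 — 7 moves in all.
Check: all 8 open cells covered.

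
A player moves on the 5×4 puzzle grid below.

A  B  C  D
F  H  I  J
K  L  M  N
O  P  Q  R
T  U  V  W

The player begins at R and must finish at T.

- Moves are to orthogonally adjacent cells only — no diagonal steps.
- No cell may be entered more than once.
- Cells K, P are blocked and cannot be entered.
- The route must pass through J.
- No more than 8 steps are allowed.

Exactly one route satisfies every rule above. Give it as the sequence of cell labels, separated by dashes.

R - N - J - I - M - Q - V - U - T

The 8-move cap with required stops at J leaves no slack for detours.
Route from R: 2× up (reaching J), left to I, 3× down (reaching V), 2× left (reaching T) — 8 moves in all.
Check: all required cells visited; 8 ≤ 8 moves.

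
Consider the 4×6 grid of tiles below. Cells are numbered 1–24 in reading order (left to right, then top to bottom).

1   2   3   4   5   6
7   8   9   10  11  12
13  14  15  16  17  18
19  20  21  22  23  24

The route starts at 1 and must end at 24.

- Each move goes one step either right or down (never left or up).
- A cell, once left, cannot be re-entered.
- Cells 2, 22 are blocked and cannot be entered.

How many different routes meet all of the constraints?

A right/down-only route from 1 to 24 makes exactly 3 down-moves and 5 right-moves in some order.
With no other constraints that would be C(8,3) = 56 routes.
Subtract routes through each blocked cell (inclusion–exclusion for overlaps): − through 2: 35 − through 22: 20 + through 2&22: 10 → 11.
That gives 11 routes.

11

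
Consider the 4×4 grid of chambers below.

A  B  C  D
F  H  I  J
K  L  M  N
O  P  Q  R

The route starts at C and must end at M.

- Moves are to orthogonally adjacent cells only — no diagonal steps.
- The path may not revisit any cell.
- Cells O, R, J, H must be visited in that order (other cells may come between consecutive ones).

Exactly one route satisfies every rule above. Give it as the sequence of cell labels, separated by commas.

C, B, A, F, K, O, P, Q, R, N, J, I, H, L, M

The waypoints must appear in the order O, R, J, H, with no cell reused.
Route from C: left 2 to A, down 3 to O, right 3 to R, up 2 to J, left 2 to H, down 1 to L, right 1 to M — 14 moves in all.
Check: order respected (O at step 5, R at step 8, J at step 10, H at step 12).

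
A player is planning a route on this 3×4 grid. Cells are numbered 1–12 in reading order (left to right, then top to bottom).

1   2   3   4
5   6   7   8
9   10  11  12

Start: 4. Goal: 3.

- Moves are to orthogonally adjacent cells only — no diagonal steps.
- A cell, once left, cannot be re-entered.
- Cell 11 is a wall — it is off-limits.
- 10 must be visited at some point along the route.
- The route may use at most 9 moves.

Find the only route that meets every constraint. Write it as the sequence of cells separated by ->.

The 9-move cap with required stops at 10 leaves no slack for detours.
Route from 4: down to 8, 2× left (reaching 6), down to 10, left to 9, 2× up (reaching 1), 2× right (reaching 3) — 9 moves in all.
Check: all required cells visited; 9 ≤ 9 moves.

4 -> 8 -> 7 -> 6 -> 10 -> 9 -> 5 -> 1 -> 2 -> 3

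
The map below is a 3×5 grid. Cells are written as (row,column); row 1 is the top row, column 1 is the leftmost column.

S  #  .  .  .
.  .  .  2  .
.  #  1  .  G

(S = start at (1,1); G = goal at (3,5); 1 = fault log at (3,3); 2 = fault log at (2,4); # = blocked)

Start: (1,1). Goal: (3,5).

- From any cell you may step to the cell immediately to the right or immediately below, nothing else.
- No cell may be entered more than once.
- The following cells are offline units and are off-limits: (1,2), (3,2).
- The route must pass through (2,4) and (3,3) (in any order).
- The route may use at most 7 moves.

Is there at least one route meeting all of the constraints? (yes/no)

(3,3) is below but to the left of (2,4): going (2,4) → (3,3) would need a leftward move and (3,3) → (2,4) an upward move, so no right/down-only route can visit both required cells.

no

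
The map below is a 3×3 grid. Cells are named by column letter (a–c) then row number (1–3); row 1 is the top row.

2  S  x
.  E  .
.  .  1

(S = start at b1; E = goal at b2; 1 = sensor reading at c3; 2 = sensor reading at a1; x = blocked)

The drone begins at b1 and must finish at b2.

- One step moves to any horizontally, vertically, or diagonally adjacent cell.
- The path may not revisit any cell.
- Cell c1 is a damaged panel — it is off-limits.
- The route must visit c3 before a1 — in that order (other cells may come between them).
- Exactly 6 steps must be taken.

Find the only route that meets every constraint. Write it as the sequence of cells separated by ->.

The waypoints must appear in the order c3, a1, with no cell reused.
Route from b1: down-right to c2, down to c3, left to b3, up-left to a2, up to a1, down-right to b2 — 6 moves in all.
Check: order respected (1 at step 2, 2 at step 5); 6 moves as required.

b1 -> c2 -> c3 -> b3 -> a2 -> a1 -> b2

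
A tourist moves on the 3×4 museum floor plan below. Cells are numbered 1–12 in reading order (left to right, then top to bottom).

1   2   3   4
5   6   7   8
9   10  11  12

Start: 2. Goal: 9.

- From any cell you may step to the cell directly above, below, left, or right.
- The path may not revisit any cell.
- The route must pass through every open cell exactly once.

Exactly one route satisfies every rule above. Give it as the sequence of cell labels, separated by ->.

2 -> 1 -> 5 -> 6 -> 7 -> 3 -> 4 -> 8 -> 12 -> 11 -> 10 -> 9

Need to visit all 12 open cells exactly once, starting at 2 and ending at 9.
Cell 1 has only two open neighbours (5 and 2), so the path must pass straight through it: one of those is the cell it's entered from and the other is where it exits.
Route from 2: left to 1, down to 5, 2× right (reaching 7), up to 3, right to 4, 2× down (reaching 12), 3× left (reaching 9) — 11 moves in all.
Check: all 12 open cells covered.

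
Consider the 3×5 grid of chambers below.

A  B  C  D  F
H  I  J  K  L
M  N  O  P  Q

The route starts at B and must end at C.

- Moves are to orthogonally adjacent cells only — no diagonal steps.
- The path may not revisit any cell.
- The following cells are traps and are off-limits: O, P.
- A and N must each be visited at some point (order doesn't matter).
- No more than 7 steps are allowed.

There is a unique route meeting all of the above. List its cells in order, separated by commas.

B, A, H, M, N, I, J, C

The budget equals the shortest possible length, so every move has to be on a shortest route through the required cells.
Route from B: left to A, 2× down (reaching M), right to N, up to I, right to J, up to C — 7 moves in all.
Check: all required cells visited; 7 ≤ 7 moves.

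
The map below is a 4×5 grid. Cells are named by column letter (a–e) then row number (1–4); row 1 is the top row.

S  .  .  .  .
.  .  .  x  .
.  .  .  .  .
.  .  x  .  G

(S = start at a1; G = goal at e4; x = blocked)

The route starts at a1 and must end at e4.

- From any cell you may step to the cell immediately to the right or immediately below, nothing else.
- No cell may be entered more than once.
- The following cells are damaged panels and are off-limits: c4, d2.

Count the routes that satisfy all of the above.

13

A right/down-only route from a1 to e4 makes exactly 3 down-moves and 4 right-moves in some order.
With no other constraints that would be C(7,3) = 35 routes.
Subtract routes through each blocked cell (inclusion–exclusion for overlaps): − through d2: 12 − through c4: 10 → 13.
That gives 13 routes.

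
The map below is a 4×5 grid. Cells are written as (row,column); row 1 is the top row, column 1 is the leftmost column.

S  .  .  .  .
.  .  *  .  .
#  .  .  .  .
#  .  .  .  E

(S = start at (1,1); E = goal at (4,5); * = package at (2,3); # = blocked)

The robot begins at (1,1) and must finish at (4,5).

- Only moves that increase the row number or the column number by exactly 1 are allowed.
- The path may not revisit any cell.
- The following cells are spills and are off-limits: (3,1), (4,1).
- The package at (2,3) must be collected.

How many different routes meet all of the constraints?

A right/down-only route from (1,1) to (4,5) makes exactly 3 down-moves and 4 right-moves in some order.
With no other constraints that would be C(7,3) = 35 routes.
Split at (2,3) and multiply the segment counts (each segment already excludes blocked cells): (1,1)→(2,3): 3; (2,3)→(4,5): 6; product = 18.
That gives 18 routes.

18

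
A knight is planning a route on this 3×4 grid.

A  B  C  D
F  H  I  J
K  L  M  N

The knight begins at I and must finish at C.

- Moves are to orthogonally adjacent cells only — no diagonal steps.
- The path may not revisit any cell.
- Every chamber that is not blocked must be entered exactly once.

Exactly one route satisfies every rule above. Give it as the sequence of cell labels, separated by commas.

Need to visit all 12 open cells exactly once, starting at I and ending at C.
Cell K has only two open neighbours (F and L), so the path must pass straight through it: one of those is the cell it's entered from and the other is where it exits.
Route from I: left to H, up to B, left to A, 2× down (reaching K), 3× right (reaching N), 2× up (reaching D), left to C — 11 moves in all.
Check: all 12 open cells covered.

I, H, B, A, F, K, L, M, N, J, D, C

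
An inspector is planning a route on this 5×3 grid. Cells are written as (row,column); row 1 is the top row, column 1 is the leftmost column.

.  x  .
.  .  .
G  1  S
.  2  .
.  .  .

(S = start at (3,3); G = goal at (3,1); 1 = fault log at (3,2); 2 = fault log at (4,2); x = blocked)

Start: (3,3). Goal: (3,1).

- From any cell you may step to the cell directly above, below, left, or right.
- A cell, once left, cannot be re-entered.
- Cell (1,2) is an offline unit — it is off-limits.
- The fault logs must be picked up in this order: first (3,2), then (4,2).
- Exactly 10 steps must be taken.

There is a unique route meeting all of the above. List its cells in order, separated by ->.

(3,3) -> (2,3) -> (2,2) -> (3,2) -> (4,2) -> (4,3) -> (5,3) -> (5,2) -> (5,1) -> (4,1) -> (3,1)

The waypoints must appear in the order (3,2), (4,2), with no cell reused.
Route from (3,3): up 1 to (2,3), left 1 to (2,2), down 2 to (4,2), right 1 to (4,3), down 1 to (5,3), left 2 to (5,1), up 2 to (3,1) — 10 moves in all.
Check: order respected (1 at step 3, 2 at step 4); 10 moves as required.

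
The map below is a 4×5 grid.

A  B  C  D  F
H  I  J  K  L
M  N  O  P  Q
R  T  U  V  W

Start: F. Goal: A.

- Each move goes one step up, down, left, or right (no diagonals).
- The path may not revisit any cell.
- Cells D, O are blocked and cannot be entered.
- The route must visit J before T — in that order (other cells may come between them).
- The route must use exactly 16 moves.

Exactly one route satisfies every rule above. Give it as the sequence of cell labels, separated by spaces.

The waypoints must appear in the order J, T, with no cell reused.
Route from F: down 3 to W, left 1 to V, up 2 to K, left 1 to J, up 1 to C, left 1 to B, down 3 to T, left 1 to R, up 3 to A — 16 moves in all.
Check: order respected (J at step 7, T at step 12); 16 moves as required.

F L Q W V P K J C B I N T R M H A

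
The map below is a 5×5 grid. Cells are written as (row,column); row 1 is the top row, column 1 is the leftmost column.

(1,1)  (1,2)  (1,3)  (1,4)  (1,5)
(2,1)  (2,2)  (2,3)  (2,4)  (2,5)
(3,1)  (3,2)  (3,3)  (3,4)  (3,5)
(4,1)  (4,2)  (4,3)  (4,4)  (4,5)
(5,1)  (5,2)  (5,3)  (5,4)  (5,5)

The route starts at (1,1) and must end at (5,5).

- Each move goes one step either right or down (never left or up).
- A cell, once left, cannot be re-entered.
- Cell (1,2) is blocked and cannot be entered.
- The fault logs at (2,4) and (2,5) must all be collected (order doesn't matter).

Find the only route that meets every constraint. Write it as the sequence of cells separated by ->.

Moves only go right or down, so the column and row indices never decrease.
Route from (1,1): down 1 to (2,1), right 4 to (2,5), down 3 to (5,5) — 8 moves in all.
Check: all required cells visited.

(1,1) -> (2,1) -> (2,2) -> (2,3) -> (2,4) -> (2,5) -> (3,5) -> (4,5) -> (5,5)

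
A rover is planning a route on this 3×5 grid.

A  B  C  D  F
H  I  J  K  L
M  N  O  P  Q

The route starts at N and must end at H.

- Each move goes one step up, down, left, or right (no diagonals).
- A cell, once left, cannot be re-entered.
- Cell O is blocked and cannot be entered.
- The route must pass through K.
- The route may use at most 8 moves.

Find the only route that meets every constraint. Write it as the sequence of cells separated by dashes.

N - I - J - K - D - C - B - A - H

The 8-move cap with required stops at K leaves no slack for detours.
Route from N: up to I, 2× right (reaching K), up to D, 3× left (reaching A), down to H — 8 moves in all.
Check: all required cells visited; 8 ≤ 8 moves.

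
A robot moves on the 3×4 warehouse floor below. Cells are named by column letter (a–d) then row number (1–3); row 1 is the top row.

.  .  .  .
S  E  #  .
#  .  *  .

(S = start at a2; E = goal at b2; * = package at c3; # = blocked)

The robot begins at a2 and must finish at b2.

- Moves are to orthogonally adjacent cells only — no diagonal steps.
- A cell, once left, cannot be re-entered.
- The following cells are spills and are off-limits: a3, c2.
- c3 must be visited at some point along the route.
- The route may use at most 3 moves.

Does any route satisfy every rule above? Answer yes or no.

no

Even ignoring the no-revisit rule, getting from a2 to b2 via c3 needs at least 3 + 2 = 5 moves (Manhattan distance per leg), which exceeds the 3-move limit.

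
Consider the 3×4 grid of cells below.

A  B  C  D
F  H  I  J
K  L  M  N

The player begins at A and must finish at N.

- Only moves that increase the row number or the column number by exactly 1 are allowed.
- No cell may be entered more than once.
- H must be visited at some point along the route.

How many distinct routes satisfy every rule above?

A right/down-only route from A to N makes exactly 2 down-moves and 3 right-moves in some order.
With no other constraints that would be C(5,2) = 10 routes.
Split at H and multiply the segment counts: A→H: 2; H→N: 3; product = 6.
That gives 6 routes.

6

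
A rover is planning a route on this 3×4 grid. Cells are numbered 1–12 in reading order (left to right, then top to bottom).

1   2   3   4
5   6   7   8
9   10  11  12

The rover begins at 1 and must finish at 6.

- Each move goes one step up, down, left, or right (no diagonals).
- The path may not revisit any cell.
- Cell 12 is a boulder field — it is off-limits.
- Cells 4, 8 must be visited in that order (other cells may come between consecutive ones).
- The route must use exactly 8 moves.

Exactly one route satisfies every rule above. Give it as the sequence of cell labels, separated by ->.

The waypoints must appear in the order 4, 8, with no cell reused.
Route from 1: right 3 to 4, down 1 to 8, left 1 to 7, down 1 to 11, left 1 to 10, up 1 to 6 — 8 moves in all.
Check: order respected (4 at step 3, 8 at step 4); 8 moves as required.

1 -> 2 -> 3 -> 4 -> 8 -> 7 -> 11 -> 10 -> 6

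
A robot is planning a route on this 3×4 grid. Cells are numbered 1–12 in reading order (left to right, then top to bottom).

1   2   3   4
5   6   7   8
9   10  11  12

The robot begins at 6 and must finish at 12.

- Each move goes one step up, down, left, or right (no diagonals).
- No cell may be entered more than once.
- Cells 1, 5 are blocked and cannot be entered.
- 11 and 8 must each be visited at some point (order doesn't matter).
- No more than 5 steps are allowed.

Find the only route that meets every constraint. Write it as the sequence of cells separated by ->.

6 -> 10 -> 11 -> 7 -> 8 -> 12

Any route must reach 11 and 8 and still end at 12 within 5 moves, so the order of the required stops is forced.
Route from 6: down 1 to 10, right 1 to 11, up 1 to 7, right 1 to 8, down 1 to 12 — 5 moves in all.
Check: all required cells visited; 5 ≤ 5 moves.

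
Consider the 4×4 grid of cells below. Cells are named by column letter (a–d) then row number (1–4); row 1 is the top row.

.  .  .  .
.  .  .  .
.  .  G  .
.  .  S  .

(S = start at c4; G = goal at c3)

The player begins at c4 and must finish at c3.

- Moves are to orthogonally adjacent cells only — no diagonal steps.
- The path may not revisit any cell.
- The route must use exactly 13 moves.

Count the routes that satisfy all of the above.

14

Need simple routes of exactly 13 moves from c4 to c3 (Manhattan distance 1, so 6 moves are spent on a detour and 6 undoing it).
Branch systematically from the start, pruning whenever the remaining move budget drops below the Manhattan distance to c3 or differs from it in parity. Grouping the completions by first move — via b4: 6; via d4: 8 (no valid completion starts via c3) — and summing: 6 + 8 = 14.
That gives 14 routes.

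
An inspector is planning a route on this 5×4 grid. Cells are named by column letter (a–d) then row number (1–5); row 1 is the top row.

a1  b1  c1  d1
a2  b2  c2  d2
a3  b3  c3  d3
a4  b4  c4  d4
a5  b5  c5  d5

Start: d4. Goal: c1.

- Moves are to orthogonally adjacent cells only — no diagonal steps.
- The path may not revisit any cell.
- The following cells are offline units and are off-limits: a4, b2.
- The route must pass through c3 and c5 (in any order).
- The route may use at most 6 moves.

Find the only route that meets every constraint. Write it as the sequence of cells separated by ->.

The budget equals the shortest possible length, so every move has to be on a shortest route through the required cells.
Route from d4: down to d5, left to c5, 4× up (reaching c1) — 6 moves in all.
Check: all required cells visited; 6 ≤ 6 moves.

d4 -> d5 -> c5 -> c4 -> c3 -> c2 -> c1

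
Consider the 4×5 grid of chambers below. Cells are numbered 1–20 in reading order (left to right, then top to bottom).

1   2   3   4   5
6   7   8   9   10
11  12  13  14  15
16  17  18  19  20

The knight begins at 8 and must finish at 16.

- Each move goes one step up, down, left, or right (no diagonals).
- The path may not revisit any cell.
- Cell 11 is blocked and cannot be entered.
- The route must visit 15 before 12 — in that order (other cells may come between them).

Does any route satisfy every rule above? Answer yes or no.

One route that works: 8 → 9 → 10 → 15 → 14 → 13 → 12 → 17 → 16.

yes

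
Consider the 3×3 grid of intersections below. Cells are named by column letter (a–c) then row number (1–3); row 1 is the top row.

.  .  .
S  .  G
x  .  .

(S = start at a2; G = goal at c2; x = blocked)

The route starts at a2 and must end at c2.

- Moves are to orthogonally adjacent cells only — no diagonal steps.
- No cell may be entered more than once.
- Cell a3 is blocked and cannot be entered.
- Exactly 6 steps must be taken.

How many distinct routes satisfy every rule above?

Need simple routes of exactly 6 moves from a2 to c2 (Manhattan distance 2, so 2 moves are spent on a detour and 2 undoing it).
Enumerating: a2 a1 b1 b2 b3 c3 c2.
That gives 1 route.

1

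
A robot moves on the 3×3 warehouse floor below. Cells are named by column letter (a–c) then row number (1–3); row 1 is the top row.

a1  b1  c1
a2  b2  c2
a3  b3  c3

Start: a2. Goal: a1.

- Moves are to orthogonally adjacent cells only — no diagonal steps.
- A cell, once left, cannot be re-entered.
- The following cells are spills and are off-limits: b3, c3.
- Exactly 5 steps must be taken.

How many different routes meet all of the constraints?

Need simple routes of exactly 5 moves from a2 to a1 (Manhattan distance 1, so 2 moves are spent on a detour and 2 undoing it).
Enumerating: a2 b2 c2 c1 b1 a1.
That gives 1 route.

1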